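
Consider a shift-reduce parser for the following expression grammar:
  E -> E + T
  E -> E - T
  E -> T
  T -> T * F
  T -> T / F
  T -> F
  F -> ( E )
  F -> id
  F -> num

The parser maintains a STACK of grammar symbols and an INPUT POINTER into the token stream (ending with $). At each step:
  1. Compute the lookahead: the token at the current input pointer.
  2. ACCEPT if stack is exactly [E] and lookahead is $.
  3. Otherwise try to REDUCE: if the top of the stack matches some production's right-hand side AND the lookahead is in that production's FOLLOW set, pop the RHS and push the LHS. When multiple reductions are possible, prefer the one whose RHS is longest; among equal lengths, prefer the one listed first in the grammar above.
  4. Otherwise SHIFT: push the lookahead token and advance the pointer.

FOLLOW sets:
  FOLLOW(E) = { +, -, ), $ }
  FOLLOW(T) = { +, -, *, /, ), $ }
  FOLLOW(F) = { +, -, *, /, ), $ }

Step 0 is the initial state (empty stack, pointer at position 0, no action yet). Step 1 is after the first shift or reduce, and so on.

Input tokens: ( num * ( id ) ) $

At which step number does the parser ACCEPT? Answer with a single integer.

Answer: 19

Derivation:
Step 1: shift (. Stack=[(] ptr=1 lookahead=num remaining=[num * ( id ) ) $]
Step 2: shift num. Stack=[( num] ptr=2 lookahead=* remaining=[* ( id ) ) $]
Step 3: reduce F->num. Stack=[( F] ptr=2 lookahead=* remaining=[* ( id ) ) $]
Step 4: reduce T->F. Stack=[( T] ptr=2 lookahead=* remaining=[* ( id ) ) $]
Step 5: shift *. Stack=[( T *] ptr=3 lookahead=( remaining=[( id ) ) $]
Step 6: shift (. Stack=[( T * (] ptr=4 lookahead=id remaining=[id ) ) $]
Step 7: shift id. Stack=[( T * ( id] ptr=5 lookahead=) remaining=[) ) $]
Step 8: reduce F->id. Stack=[( T * ( F] ptr=5 lookahead=) remaining=[) ) $]
Step 9: reduce T->F. Stack=[( T * ( T] ptr=5 lookahead=) remaining=[) ) $]
Step 10: reduce E->T. Stack=[( T * ( E] ptr=5 lookahead=) remaining=[) ) $]
Step 11: shift ). Stack=[( T * ( E )] ptr=6 lookahead=) remaining=[) $]
Step 12: reduce F->( E ). Stack=[( T * F] ptr=6 lookahead=) remaining=[) $]
Step 13: reduce T->T * F. Stack=[( T] ptr=6 lookahead=) remaining=[) $]
Step 14: reduce E->T. Stack=[( E] ptr=6 lookahead=) remaining=[) $]
Step 15: shift ). Stack=[( E )] ptr=7 lookahead=$ remaining=[$]
Step 16: reduce F->( E ). Stack=[F] ptr=7 lookahead=$ remaining=[$]
Step 17: reduce T->F. Stack=[T] ptr=7 lookahead=$ remaining=[$]
Step 18: reduce E->T. Stack=[E] ptr=7 lookahead=$ remaining=[$]
Step 19: accept. Stack=[E] ptr=7 lookahead=$ remaining=[$]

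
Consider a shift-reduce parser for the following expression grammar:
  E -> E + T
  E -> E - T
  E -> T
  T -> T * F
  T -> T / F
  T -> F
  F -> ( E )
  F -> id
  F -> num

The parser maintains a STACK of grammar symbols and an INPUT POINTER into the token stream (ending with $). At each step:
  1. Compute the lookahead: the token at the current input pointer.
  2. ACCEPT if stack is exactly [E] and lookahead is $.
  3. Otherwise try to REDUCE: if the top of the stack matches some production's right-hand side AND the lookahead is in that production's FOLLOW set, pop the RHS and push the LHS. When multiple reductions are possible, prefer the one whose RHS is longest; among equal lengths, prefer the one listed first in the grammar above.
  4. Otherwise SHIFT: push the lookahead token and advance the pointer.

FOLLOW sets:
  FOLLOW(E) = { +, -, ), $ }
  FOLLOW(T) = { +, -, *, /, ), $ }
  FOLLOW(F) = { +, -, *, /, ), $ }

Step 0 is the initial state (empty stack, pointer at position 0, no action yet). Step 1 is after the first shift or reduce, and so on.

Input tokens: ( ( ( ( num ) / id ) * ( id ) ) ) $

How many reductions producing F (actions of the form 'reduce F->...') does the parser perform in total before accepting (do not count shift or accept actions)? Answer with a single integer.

Step 1: shift (. Stack=[(] ptr=1 lookahead=( remaining=[( ( ( num ) / id ) * ( id ) ) ) $]
Step 2: shift (. Stack=[( (] ptr=2 lookahead=( remaining=[( ( num ) / id ) * ( id ) ) ) $]
Step 3: shift (. Stack=[( ( (] ptr=3 lookahead=( remaining=[( num ) / id ) * ( id ) ) ) $]
Step 4: shift (. Stack=[( ( ( (] ptr=4 lookahead=num remaining=[num ) / id ) * ( id ) ) ) $]
Step 5: shift num. Stack=[( ( ( ( num] ptr=5 lookahead=) remaining=[) / id ) * ( id ) ) ) $]
Step 6: reduce F->num. Stack=[( ( ( ( F] ptr=5 lookahead=) remaining=[) / id ) * ( id ) ) ) $]
Step 7: reduce T->F. Stack=[( ( ( ( T] ptr=5 lookahead=) remaining=[) / id ) * ( id ) ) ) $]
Step 8: reduce E->T. Stack=[( ( ( ( E] ptr=5 lookahead=) remaining=[) / id ) * ( id ) ) ) $]
Step 9: shift ). Stack=[( ( ( ( E )] ptr=6 lookahead=/ remaining=[/ id ) * ( id ) ) ) $]
Step 10: reduce F->( E ). Stack=[( ( ( F] ptr=6 lookahead=/ remaining=[/ id ) * ( id ) ) ) $]
Step 11: reduce T->F. Stack=[( ( ( T] ptr=6 lookahead=/ remaining=[/ id ) * ( id ) ) ) $]
Step 12: shift /. Stack=[( ( ( T /] ptr=7 lookahead=id remaining=[id ) * ( id ) ) ) $]
Step 13: shift id. Stack=[( ( ( T / id] ptr=8 lookahead=) remaining=[) * ( id ) ) ) $]
Step 14: reduce F->id. Stack=[( ( ( T / F] ptr=8 lookahead=) remaining=[) * ( id ) ) ) $]
Step 15: reduce T->T / F. Stack=[( ( ( T] ptr=8 lookahead=) remaining=[) * ( id ) ) ) $]
Step 16: reduce E->T. Stack=[( ( ( E] ptr=8 lookahead=) remaining=[) * ( id ) ) ) $]
Step 17: shift ). Stack=[( ( ( E )] ptr=9 lookahead=* remaining=[* ( id ) ) ) $]
Step 18: reduce F->( E ). Stack=[( ( F] ptr=9 lookahead=* remaining=[* ( id ) ) ) $]
Step 19: reduce T->F. Stack=[( ( T] ptr=9 lookahead=* remaining=[* ( id ) ) ) $]
Step 20: shift *. Stack=[( ( T *] ptr=10 lookahead=( remaining=[( id ) ) ) $]
Step 21: shift (. Stack=[( ( T * (] ptr=11 lookahead=id remaining=[id ) ) ) $]
Step 22: shift id. Stack=[( ( T * ( id] ptr=12 lookahead=) remaining=[) ) ) $]
Step 23: reduce F->id. Stack=[( ( T * ( F] ptr=12 lookahead=) remaining=[) ) ) $]
Step 24: reduce T->F. Stack=[( ( T * ( T] ptr=12 lookahead=) remaining=[) ) ) $]
Step 25: reduce E->T. Stack=[( ( T * ( E] ptr=12 lookahead=) remaining=[) ) ) $]
Step 26: shift ). Stack=[( ( T * ( E )] ptr=13 lookahead=) remaining=[) ) $]
Step 27: reduce F->( E ). Stack=[( ( T * F] ptr=13 lookahead=) remaining=[) ) $]
Step 28: reduce T->T * F. Stack=[( ( T] ptr=13 lookahead=) remaining=[) ) $]
Step 29: reduce E->T. Stack=[( ( E] ptr=13 lookahead=) remaining=[) ) $]
Step 30: shift ). Stack=[( ( E )] ptr=14 lookahead=) remaining=[) $]
Step 31: reduce F->( E ). Stack=[( F] ptr=14 lookahead=) remaining=[) $]
Step 32: reduce T->F. Stack=[( T] ptr=14 lookahead=) remaining=[) $]
Step 33: reduce E->T. Stack=[( E] ptr=14 lookahead=) remaining=[) $]
Step 34: shift ). Stack=[( E )] ptr=15 lookahead=$ remaining=[$]
Step 35: reduce F->( E ). Stack=[F] ptr=15 lookahead=$ remaining=[$]
Step 36: reduce T->F. Stack=[T] ptr=15 lookahead=$ remaining=[$]
Step 37: reduce E->T. Stack=[E] ptr=15 lookahead=$ remaining=[$]
Step 38: accept. Stack=[E] ptr=15 lookahead=$ remaining=[$]

Answer: 8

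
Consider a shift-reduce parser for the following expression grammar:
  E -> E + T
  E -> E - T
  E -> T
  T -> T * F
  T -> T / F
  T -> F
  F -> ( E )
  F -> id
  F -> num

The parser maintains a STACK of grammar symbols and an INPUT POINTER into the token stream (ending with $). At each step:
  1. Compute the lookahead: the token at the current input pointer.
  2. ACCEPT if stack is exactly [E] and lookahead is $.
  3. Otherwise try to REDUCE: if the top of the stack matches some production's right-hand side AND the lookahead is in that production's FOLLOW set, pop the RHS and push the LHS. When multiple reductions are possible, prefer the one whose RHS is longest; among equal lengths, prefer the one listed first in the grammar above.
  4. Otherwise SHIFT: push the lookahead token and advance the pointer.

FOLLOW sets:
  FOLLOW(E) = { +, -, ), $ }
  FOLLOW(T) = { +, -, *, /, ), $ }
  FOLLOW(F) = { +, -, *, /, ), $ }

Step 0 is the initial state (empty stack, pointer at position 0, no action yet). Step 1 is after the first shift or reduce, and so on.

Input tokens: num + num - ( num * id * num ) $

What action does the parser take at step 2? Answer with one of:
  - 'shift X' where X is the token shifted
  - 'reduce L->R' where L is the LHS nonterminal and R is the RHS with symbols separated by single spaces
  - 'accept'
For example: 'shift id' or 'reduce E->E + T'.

Answer: reduce F->num

Derivation:
Step 1: shift num. Stack=[num] ptr=1 lookahead=+ remaining=[+ num - ( num * id * num ) $]
Step 2: reduce F->num. Stack=[F] ptr=1 lookahead=+ remaining=[+ num - ( num * id * num ) $]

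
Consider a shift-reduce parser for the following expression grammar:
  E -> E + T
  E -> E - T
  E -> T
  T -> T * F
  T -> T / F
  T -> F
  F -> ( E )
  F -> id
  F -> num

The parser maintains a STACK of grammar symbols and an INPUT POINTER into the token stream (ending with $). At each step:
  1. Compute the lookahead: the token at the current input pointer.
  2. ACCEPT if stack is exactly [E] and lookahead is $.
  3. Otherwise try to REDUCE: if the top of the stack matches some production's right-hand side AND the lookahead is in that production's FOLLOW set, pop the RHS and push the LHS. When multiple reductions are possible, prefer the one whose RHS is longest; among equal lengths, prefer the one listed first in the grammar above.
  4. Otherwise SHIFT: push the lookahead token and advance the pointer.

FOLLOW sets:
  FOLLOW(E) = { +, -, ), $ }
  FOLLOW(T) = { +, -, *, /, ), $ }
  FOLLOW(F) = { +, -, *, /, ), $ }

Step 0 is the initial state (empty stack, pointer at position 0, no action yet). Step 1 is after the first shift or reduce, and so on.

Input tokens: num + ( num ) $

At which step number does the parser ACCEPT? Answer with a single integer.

Answer: 15

Derivation:
Step 1: shift num. Stack=[num] ptr=1 lookahead=+ remaining=[+ ( num ) $]
Step 2: reduce F->num. Stack=[F] ptr=1 lookahead=+ remaining=[+ ( num ) $]
Step 3: reduce T->F. Stack=[T] ptr=1 lookahead=+ remaining=[+ ( num ) $]
Step 4: reduce E->T. Stack=[E] ptr=1 lookahead=+ remaining=[+ ( num ) $]
Step 5: shift +. Stack=[E +] ptr=2 lookahead=( remaining=[( num ) $]
Step 6: shift (. Stack=[E + (] ptr=3 lookahead=num remaining=[num ) $]
Step 7: shift num. Stack=[E + ( num] ptr=4 lookahead=) remaining=[) $]
Step 8: reduce F->num. Stack=[E + ( F] ptr=4 lookahead=) remaining=[) $]
Step 9: reduce T->F. Stack=[E + ( T] ptr=4 lookahead=) remaining=[) $]
Step 10: reduce E->T. Stack=[E + ( E] ptr=4 lookahead=) remaining=[) $]
Step 11: shift ). Stack=[E + ( E )] ptr=5 lookahead=$ remaining=[$]
Step 12: reduce F->( E ). Stack=[E + F] ptr=5 lookahead=$ remaining=[$]
Step 13: reduce T->F. Stack=[E + T] ptr=5 lookahead=$ remaining=[$]
Step 14: reduce E->E + T. Stack=[E] ptr=5 lookahead=$ remaining=[$]
Step 15: accept. Stack=[E] ptr=5 lookahead=$ remaining=[$]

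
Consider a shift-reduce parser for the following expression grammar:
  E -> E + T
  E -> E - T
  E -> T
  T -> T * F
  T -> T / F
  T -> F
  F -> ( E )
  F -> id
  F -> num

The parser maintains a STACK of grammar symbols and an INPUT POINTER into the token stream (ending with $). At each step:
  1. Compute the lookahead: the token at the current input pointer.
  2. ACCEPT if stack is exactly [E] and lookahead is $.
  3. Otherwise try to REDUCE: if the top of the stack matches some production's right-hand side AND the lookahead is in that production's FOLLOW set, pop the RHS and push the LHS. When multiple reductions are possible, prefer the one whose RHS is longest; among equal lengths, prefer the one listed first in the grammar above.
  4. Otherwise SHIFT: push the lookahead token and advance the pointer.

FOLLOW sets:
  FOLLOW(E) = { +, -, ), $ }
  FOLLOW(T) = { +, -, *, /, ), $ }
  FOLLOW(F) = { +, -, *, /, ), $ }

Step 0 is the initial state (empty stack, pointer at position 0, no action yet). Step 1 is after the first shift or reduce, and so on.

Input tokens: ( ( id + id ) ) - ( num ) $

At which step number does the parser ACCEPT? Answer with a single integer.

Answer: 30

Derivation:
Step 1: shift (. Stack=[(] ptr=1 lookahead=( remaining=[( id + id ) ) - ( num ) $]
Step 2: shift (. Stack=[( (] ptr=2 lookahead=id remaining=[id + id ) ) - ( num ) $]
Step 3: shift id. Stack=[( ( id] ptr=3 lookahead=+ remaining=[+ id ) ) - ( num ) $]
Step 4: reduce F->id. Stack=[( ( F] ptr=3 lookahead=+ remaining=[+ id ) ) - ( num ) $]
Step 5: reduce T->F. Stack=[( ( T] ptr=3 lookahead=+ remaining=[+ id ) ) - ( num ) $]
Step 6: reduce E->T. Stack=[( ( E] ptr=3 lookahead=+ remaining=[+ id ) ) - ( num ) $]
Step 7: shift +. Stack=[( ( E +] ptr=4 lookahead=id remaining=[id ) ) - ( num ) $]
Step 8: shift id. Stack=[( ( E + id] ptr=5 lookahead=) remaining=[) ) - ( num ) $]
Step 9: reduce F->id. Stack=[( ( E + F] ptr=5 lookahead=) remaining=[) ) - ( num ) $]
Step 10: reduce T->F. Stack=[( ( E + T] ptr=5 lookahead=) remaining=[) ) - ( num ) $]
Step 11: reduce E->E + T. Stack=[( ( E] ptr=5 lookahead=) remaining=[) ) - ( num ) $]
Step 12: shift ). Stack=[( ( E )] ptr=6 lookahead=) remaining=[) - ( num ) $]
Step 13: reduce F->( E ). Stack=[( F] ptr=6 lookahead=) remaining=[) - ( num ) $]
Step 14: reduce T->F. Stack=[( T] ptr=6 lookahead=) remaining=[) - ( num ) $]
Step 15: reduce E->T. Stack=[( E] ptr=6 lookahead=) remaining=[) - ( num ) $]
Step 16: shift ). Stack=[( E )] ptr=7 lookahead=- remaining=[- ( num ) $]
Step 17: reduce F->( E ). Stack=[F] ptr=7 lookahead=- remaining=[- ( num ) $]
Step 18: reduce T->F. Stack=[T] ptr=7 lookahead=- remaining=[- ( num ) $]
Step 19: reduce E->T. Stack=[E] ptr=7 lookahead=- remaining=[- ( num ) $]
Step 20: shift -. Stack=[E -] ptr=8 lookahead=( remaining=[( num ) $]
Step 21: shift (. Stack=[E - (] ptr=9 lookahead=num remaining=[num ) $]
Step 22: shift num. Stack=[E - ( num] ptr=10 lookahead=) remaining=[) $]
Step 23: reduce F->num. Stack=[E - ( F] ptr=10 lookahead=) remaining=[) $]
Step 24: reduce T->F. Stack=[E - ( T] ptr=10 lookahead=) remaining=[) $]
Step 25: reduce E->T. Stack=[E - ( E] ptr=10 lookahead=) remaining=[) $]
Step 26: shift ). Stack=[E - ( E )] ptr=11 lookahead=$ remaining=[$]
Step 27: reduce F->( E ). Stack=[E - F] ptr=11 lookahead=$ remaining=[$]
Step 28: reduce T->F. Stack=[E - T] ptr=11 lookahead=$ remaining=[$]
Step 29: reduce E->E - T. Stack=[E] ptr=11 lookahead=$ remaining=[$]
Step 30: accept. Stack=[E] ptr=11 lookahead=$ remaining=[$]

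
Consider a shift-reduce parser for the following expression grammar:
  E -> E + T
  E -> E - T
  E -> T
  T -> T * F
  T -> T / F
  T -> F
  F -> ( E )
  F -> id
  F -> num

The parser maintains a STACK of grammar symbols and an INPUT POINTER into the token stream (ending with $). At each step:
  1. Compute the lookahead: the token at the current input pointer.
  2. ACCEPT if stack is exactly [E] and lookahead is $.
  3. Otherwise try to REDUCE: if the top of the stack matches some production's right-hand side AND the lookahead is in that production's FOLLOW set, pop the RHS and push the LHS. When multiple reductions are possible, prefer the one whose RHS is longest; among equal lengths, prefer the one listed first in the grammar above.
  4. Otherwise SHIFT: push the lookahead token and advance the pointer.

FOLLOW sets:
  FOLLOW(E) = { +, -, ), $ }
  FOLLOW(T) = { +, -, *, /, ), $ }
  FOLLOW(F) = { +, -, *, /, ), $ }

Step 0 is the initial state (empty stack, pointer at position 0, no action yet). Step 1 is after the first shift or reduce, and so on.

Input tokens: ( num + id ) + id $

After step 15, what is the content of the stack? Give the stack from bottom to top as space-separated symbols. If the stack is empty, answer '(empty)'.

Answer: E +

Derivation:
Step 1: shift (. Stack=[(] ptr=1 lookahead=num remaining=[num + id ) + id $]
Step 2: shift num. Stack=[( num] ptr=2 lookahead=+ remaining=[+ id ) + id $]
Step 3: reduce F->num. Stack=[( F] ptr=2 lookahead=+ remaining=[+ id ) + id $]
Step 4: reduce T->F. Stack=[( T] ptr=2 lookahead=+ remaining=[+ id ) + id $]
Step 5: reduce E->T. Stack=[( E] ptr=2 lookahead=+ remaining=[+ id ) + id $]
Step 6: shift +. Stack=[( E +] ptr=3 lookahead=id remaining=[id ) + id $]
Step 7: shift id. Stack=[( E + id] ptr=4 lookahead=) remaining=[) + id $]
Step 8: reduce F->id. Stack=[( E + F] ptr=4 lookahead=) remaining=[) + id $]
Step 9: reduce T->F. Stack=[( E + T] ptr=4 lookahead=) remaining=[) + id $]
Step 10: reduce E->E + T. Stack=[( E] ptr=4 lookahead=) remaining=[) + id $]
Step 11: shift ). Stack=[( E )] ptr=5 lookahead=+ remaining=[+ id $]
Step 12: reduce F->( E ). Stack=[F] ptr=5 lookahead=+ remaining=[+ id $]
Step 13: reduce T->F. Stack=[T] ptr=5 lookahead=+ remaining=[+ id $]
Step 14: reduce E->T. Stack=[E] ptr=5 lookahead=+ remaining=[+ id $]
Step 15: shift +. Stack=[E +] ptr=6 lookahead=id remaining=[id $]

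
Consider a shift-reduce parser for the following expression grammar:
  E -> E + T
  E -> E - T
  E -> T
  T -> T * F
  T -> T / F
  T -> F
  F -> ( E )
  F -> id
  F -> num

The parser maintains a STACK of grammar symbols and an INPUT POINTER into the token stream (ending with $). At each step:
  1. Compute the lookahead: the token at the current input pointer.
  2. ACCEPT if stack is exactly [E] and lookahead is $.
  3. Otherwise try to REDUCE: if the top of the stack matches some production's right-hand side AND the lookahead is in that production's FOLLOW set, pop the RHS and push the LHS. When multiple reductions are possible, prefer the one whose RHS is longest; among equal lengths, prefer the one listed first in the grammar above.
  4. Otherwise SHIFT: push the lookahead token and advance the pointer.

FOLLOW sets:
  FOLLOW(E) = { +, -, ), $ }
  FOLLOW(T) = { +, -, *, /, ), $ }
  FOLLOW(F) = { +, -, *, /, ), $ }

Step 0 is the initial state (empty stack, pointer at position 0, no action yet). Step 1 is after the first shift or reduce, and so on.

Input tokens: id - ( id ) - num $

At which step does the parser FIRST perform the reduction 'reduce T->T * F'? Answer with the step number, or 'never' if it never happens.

Answer: never

Derivation:
Step 1: shift id. Stack=[id] ptr=1 lookahead=- remaining=[- ( id ) - num $]
Step 2: reduce F->id. Stack=[F] ptr=1 lookahead=- remaining=[- ( id ) - num $]
Step 3: reduce T->F. Stack=[T] ptr=1 lookahead=- remaining=[- ( id ) - num $]
Step 4: reduce E->T. Stack=[E] ptr=1 lookahead=- remaining=[- ( id ) - num $]
Step 5: shift -. Stack=[E -] ptr=2 lookahead=( remaining=[( id ) - num $]
Step 6: shift (. Stack=[E - (] ptr=3 lookahead=id remaining=[id ) - num $]
Step 7: shift id. Stack=[E - ( id] ptr=4 lookahead=) remaining=[) - num $]
Step 8: reduce F->id. Stack=[E - ( F] ptr=4 lookahead=) remaining=[) - num $]
Step 9: reduce T->F. Stack=[E - ( T] ptr=4 lookahead=) remaining=[) - num $]
Step 10: reduce E->T. Stack=[E - ( E] ptr=4 lookahead=) remaining=[) - num $]
Step 11: shift ). Stack=[E - ( E )] ptr=5 lookahead=- remaining=[- num $]
Step 12: reduce F->( E ). Stack=[E - F] ptr=5 lookahead=- remaining=[- num $]
Step 13: reduce T->F. Stack=[E - T] ptr=5 lookahead=- remaining=[- num $]
Step 14: reduce E->E - T. Stack=[E] ptr=5 lookahead=- remaining=[- num $]
Step 15: shift -. Stack=[E -] ptr=6 lookahead=num remaining=[num $]
Step 16: shift num. Stack=[E - num] ptr=7 lookahead=$ remaining=[$]
Step 17: reduce F->num. Stack=[E - F] ptr=7 lookahead=$ remaining=[$]
Step 18: reduce T->F. Stack=[E - T] ptr=7 lookahead=$ remaining=[$]
Step 19: reduce E->E - T. Stack=[E] ptr=7 lookahead=$ remaining=[$]
Step 20: accept. Stack=[E] ptr=7 lookahead=$ remaining=[$]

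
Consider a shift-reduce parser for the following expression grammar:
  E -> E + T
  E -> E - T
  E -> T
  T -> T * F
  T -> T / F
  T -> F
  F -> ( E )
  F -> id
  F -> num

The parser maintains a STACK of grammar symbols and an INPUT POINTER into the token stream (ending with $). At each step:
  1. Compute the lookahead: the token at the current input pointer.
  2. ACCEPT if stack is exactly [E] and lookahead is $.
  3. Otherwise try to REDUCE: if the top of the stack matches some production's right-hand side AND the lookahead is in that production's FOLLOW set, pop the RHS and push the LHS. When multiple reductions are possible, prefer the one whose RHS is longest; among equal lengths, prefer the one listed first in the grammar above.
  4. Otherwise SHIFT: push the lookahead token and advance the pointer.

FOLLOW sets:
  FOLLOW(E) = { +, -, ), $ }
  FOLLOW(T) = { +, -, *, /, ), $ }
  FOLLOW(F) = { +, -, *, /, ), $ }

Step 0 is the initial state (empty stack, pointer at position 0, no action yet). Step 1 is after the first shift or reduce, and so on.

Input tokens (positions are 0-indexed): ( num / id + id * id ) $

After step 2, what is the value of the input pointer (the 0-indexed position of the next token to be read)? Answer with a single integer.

Step 1: shift (. Stack=[(] ptr=1 lookahead=num remaining=[num / id + id * id ) $]
Step 2: shift num. Stack=[( num] ptr=2 lookahead=/ remaining=[/ id + id * id ) $]

Answer: 2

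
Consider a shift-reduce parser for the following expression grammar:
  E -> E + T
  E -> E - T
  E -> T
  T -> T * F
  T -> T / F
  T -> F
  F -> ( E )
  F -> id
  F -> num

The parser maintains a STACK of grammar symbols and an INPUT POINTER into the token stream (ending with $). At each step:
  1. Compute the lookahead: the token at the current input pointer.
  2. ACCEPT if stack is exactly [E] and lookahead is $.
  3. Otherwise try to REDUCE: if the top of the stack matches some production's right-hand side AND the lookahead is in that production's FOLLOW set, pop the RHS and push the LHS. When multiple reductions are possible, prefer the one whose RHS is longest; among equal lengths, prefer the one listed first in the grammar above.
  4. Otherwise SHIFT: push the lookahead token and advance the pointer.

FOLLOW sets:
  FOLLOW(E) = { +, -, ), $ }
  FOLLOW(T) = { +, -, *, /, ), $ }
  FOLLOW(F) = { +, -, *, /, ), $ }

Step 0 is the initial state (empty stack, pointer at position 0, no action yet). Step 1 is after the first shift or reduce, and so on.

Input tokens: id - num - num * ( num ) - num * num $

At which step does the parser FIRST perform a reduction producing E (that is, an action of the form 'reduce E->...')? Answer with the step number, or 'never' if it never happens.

Step 1: shift id. Stack=[id] ptr=1 lookahead=- remaining=[- num - num * ( num ) - num * num $]
Step 2: reduce F->id. Stack=[F] ptr=1 lookahead=- remaining=[- num - num * ( num ) - num * num $]
Step 3: reduce T->F. Stack=[T] ptr=1 lookahead=- remaining=[- num - num * ( num ) - num * num $]
Step 4: reduce E->T. Stack=[E] ptr=1 lookahead=- remaining=[- num - num * ( num ) - num * num $]

Answer: 4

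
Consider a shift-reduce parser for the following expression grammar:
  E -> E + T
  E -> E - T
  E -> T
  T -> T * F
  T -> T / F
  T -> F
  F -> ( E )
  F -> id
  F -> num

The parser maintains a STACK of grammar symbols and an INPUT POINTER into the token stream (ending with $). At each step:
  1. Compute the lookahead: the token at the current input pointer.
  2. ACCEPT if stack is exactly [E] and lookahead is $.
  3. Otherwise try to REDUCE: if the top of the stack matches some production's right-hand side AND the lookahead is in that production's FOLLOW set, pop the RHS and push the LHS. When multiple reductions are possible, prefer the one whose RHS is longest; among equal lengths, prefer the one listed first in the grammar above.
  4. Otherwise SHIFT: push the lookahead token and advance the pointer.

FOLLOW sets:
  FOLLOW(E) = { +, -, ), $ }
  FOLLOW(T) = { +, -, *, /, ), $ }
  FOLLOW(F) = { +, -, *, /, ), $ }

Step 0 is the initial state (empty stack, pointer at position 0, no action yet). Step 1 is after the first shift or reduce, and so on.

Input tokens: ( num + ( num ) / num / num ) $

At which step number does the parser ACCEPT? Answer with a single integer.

Answer: 28

Derivation:
Step 1: shift (. Stack=[(] ptr=1 lookahead=num remaining=[num + ( num ) / num / num ) $]
Step 2: shift num. Stack=[( num] ptr=2 lookahead=+ remaining=[+ ( num ) / num / num ) $]
Step 3: reduce F->num. Stack=[( F] ptr=2 lookahead=+ remaining=[+ ( num ) / num / num ) $]
Step 4: reduce T->F. Stack=[( T] ptr=2 lookahead=+ remaining=[+ ( num ) / num / num ) $]
Step 5: reduce E->T. Stack=[( E] ptr=2 lookahead=+ remaining=[+ ( num ) / num / num ) $]
Step 6: shift +. Stack=[( E +] ptr=3 lookahead=( remaining=[( num ) / num / num ) $]
Step 7: shift (. Stack=[( E + (] ptr=4 lookahead=num remaining=[num ) / num / num ) $]
Step 8: shift num. Stack=[( E + ( num] ptr=5 lookahead=) remaining=[) / num / num ) $]
Step 9: reduce F->num. Stack=[( E + ( F] ptr=5 lookahead=) remaining=[) / num / num ) $]
Step 10: reduce T->F. Stack=[( E + ( T] ptr=5 lookahead=) remaining=[) / num / num ) $]
Step 11: reduce E->T. Stack=[( E + ( E] ptr=5 lookahead=) remaining=[) / num / num ) $]
Step 12: shift ). Stack=[( E + ( E )] ptr=6 lookahead=/ remaining=[/ num / num ) $]
Step 13: reduce F->( E ). Stack=[( E + F] ptr=6 lookahead=/ remaining=[/ num / num ) $]
Step 14: reduce T->F. Stack=[( E + T] ptr=6 lookahead=/ remaining=[/ num / num ) $]
Step 15: shift /. Stack=[( E + T /] ptr=7 lookahead=num remaining=[num / num ) $]
Step 16: shift num. Stack=[( E + T / num] ptr=8 lookahead=/ remaining=[/ num ) $]
Step 17: reduce F->num. Stack=[( E + T / F] ptr=8 lookahead=/ remaining=[/ num ) $]
Step 18: reduce T->T / F. Stack=[( E + T] ptr=8 lookahead=/ remaining=[/ num ) $]
Step 19: shift /. Stack=[( E + T /] ptr=9 lookahead=num remaining=[num ) $]
Step 20: shift num. Stack=[( E + T / num] ptr=10 lookahead=) remaining=[) $]
Step 21: reduce F->num. Stack=[( E + T / F] ptr=10 lookahead=) remaining=[) $]
Step 22: reduce T->T / F. Stack=[( E + T] ptr=10 lookahead=) remaining=[) $]
Step 23: reduce E->E + T. Stack=[( E] ptr=10 lookahead=) remaining=[) $]
Step 24: shift ). Stack=[( E )] ptr=11 lookahead=$ remaining=[$]
Step 25: reduce F->( E ). Stack=[F] ptr=11 lookahead=$ remaining=[$]
Step 26: reduce T->F. Stack=[T] ptr=11 lookahead=$ remaining=[$]
Step 27: reduce E->T. Stack=[E] ptr=11 lookahead=$ remaining=[$]
Step 28: accept. Stack=[E] ptr=11 lookahead=$ remaining=[$]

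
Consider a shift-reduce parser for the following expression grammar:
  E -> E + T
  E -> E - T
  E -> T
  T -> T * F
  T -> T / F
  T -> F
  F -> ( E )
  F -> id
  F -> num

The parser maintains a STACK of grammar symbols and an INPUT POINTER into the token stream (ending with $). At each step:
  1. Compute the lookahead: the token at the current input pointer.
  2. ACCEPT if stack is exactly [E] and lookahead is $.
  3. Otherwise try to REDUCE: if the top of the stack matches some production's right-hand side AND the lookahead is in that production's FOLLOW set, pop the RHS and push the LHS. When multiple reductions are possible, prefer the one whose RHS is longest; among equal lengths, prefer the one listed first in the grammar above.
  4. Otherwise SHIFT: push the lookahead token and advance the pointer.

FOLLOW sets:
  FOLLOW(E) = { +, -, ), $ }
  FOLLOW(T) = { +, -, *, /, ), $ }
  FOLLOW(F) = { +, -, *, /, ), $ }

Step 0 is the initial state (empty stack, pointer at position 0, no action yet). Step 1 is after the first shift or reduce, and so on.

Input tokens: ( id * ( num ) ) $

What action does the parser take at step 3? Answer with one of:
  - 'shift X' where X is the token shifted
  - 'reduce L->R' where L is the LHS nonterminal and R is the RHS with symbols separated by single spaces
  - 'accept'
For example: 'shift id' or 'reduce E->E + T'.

Step 1: shift (. Stack=[(] ptr=1 lookahead=id remaining=[id * ( num ) ) $]
Step 2: shift id. Stack=[( id] ptr=2 lookahead=* remaining=[* ( num ) ) $]
Step 3: reduce F->id. Stack=[( F] ptr=2 lookahead=* remaining=[* ( num ) ) $]

Answer: reduce F->id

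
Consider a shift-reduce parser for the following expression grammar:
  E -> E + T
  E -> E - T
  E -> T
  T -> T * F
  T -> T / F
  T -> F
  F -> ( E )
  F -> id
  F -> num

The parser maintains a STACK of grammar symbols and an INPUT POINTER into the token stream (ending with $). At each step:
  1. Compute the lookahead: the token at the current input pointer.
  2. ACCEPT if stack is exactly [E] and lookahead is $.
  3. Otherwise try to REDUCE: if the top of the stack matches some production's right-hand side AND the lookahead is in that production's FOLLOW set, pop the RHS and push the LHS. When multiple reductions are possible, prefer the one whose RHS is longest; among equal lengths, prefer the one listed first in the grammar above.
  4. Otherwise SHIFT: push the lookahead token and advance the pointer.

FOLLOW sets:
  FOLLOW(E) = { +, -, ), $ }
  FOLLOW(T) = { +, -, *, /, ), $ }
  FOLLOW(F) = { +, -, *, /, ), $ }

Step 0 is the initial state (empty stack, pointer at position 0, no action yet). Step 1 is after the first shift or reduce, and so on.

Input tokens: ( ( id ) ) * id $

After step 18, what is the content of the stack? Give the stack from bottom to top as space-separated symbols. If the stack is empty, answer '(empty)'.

Step 1: shift (. Stack=[(] ptr=1 lookahead=( remaining=[( id ) ) * id $]
Step 2: shift (. Stack=[( (] ptr=2 lookahead=id remaining=[id ) ) * id $]
Step 3: shift id. Stack=[( ( id] ptr=3 lookahead=) remaining=[) ) * id $]
Step 4: reduce F->id. Stack=[( ( F] ptr=3 lookahead=) remaining=[) ) * id $]
Step 5: reduce T->F. Stack=[( ( T] ptr=3 lookahead=) remaining=[) ) * id $]
Step 6: reduce E->T. Stack=[( ( E] ptr=3 lookahead=) remaining=[) ) * id $]
Step 7: shift ). Stack=[( ( E )] ptr=4 lookahead=) remaining=[) * id $]
Step 8: reduce F->( E ). Stack=[( F] ptr=4 lookahead=) remaining=[) * id $]
Step 9: reduce T->F. Stack=[( T] ptr=4 lookahead=) remaining=[) * id $]
Step 10: reduce E->T. Stack=[( E] ptr=4 lookahead=) remaining=[) * id $]
Step 11: shift ). Stack=[( E )] ptr=5 lookahead=* remaining=[* id $]
Step 12: reduce F->( E ). Stack=[F] ptr=5 lookahead=* remaining=[* id $]
Step 13: reduce T->F. Stack=[T] ptr=5 lookahead=* remaining=[* id $]
Step 14: shift *. Stack=[T *] ptr=6 lookahead=id remaining=[id $]
Step 15: shift id. Stack=[T * id] ptr=7 lookahead=$ remaining=[$]
Step 16: reduce F->id. Stack=[T * F] ptr=7 lookahead=$ remaining=[$]
Step 17: reduce T->T * F. Stack=[T] ptr=7 lookahead=$ remaining=[$]
Step 18: reduce E->T. Stack=[E] ptr=7 lookahead=$ remaining=[$]

Answer: E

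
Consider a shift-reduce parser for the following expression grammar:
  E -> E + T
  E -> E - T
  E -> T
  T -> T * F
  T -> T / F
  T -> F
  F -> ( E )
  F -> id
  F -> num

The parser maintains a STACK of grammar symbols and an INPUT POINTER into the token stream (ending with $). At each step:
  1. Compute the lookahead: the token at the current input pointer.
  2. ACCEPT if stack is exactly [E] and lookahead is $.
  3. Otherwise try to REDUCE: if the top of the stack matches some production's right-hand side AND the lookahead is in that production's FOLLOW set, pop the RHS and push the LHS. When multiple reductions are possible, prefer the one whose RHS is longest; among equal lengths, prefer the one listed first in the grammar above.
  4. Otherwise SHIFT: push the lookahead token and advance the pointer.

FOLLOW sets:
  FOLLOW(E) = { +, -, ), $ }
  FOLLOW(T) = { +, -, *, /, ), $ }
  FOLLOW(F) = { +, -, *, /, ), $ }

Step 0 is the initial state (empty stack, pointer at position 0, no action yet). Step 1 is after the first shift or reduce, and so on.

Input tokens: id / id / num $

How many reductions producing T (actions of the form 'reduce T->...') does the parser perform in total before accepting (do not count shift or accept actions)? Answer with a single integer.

Answer: 3

Derivation:
Step 1: shift id. Stack=[id] ptr=1 lookahead=/ remaining=[/ id / num $]
Step 2: reduce F->id. Stack=[F] ptr=1 lookahead=/ remaining=[/ id / num $]
Step 3: reduce T->F. Stack=[T] ptr=1 lookahead=/ remaining=[/ id / num $]
Step 4: shift /. Stack=[T /] ptr=2 lookahead=id remaining=[id / num $]
Step 5: shift id. Stack=[T / id] ptr=3 lookahead=/ remaining=[/ num $]
Step 6: reduce F->id. Stack=[T / F] ptr=3 lookahead=/ remaining=[/ num $]
Step 7: reduce T->T / F. Stack=[T] ptr=3 lookahead=/ remaining=[/ num $]
Step 8: shift /. Stack=[T /] ptr=4 lookahead=num remaining=[num $]
Step 9: shift num. Stack=[T / num] ptr=5 lookahead=$ remaining=[$]
Step 10: reduce F->num. Stack=[T / F] ptr=5 lookahead=$ remaining=[$]
Step 11: reduce T->T / F. Stack=[T] ptr=5 lookahead=$ remaining=[$]
Step 12: reduce E->T. Stack=[E] ptr=5 lookahead=$ remaining=[$]
Step 13: accept. Stack=[E] ptr=5 lookahead=$ remaining=[$]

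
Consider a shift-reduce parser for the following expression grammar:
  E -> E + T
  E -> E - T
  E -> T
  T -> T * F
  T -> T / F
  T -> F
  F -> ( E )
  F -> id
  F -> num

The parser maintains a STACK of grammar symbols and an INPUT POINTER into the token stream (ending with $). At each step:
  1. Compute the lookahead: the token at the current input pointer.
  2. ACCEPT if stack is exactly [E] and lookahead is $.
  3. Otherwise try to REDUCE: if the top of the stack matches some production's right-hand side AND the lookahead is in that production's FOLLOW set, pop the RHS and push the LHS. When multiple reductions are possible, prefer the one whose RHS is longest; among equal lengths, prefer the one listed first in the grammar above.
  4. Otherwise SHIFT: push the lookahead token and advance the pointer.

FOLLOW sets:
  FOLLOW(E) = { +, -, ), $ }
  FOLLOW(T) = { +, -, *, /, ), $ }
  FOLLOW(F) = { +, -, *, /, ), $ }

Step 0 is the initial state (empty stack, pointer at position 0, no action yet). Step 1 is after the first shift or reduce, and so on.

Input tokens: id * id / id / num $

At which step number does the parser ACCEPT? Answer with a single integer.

Answer: 17

Derivation:
Step 1: shift id. Stack=[id] ptr=1 lookahead=* remaining=[* id / id / num $]
Step 2: reduce F->id. Stack=[F] ptr=1 lookahead=* remaining=[* id / id / num $]
Step 3: reduce T->F. Stack=[T] ptr=1 lookahead=* remaining=[* id / id / num $]
Step 4: shift *. Stack=[T *] ptr=2 lookahead=id remaining=[id / id / num $]
Step 5: shift id. Stack=[T * id] ptr=3 lookahead=/ remaining=[/ id / num $]
Step 6: reduce F->id. Stack=[T * F] ptr=3 lookahead=/ remaining=[/ id / num $]
Step 7: reduce T->T * F. Stack=[T] ptr=3 lookahead=/ remaining=[/ id / num $]
Step 8: shift /. Stack=[T /] ptr=4 lookahead=id remaining=[id / num $]
Step 9: shift id. Stack=[T / id] ptr=5 lookahead=/ remaining=[/ num $]
Step 10: reduce F->id. Stack=[T / F] ptr=5 lookahead=/ remaining=[/ num $]
Step 11: reduce T->T / F. Stack=[T] ptr=5 lookahead=/ remaining=[/ num $]
Step 12: shift /. Stack=[T /] ptr=6 lookahead=num remaining=[num $]
Step 13: shift num. Stack=[T / num] ptr=7 lookahead=$ remaining=[$]
Step 14: reduce F->num. Stack=[T / F] ptr=7 lookahead=$ remaining=[$]
Step 15: reduce T->T / F. Stack=[T] ptr=7 lookahead=$ remaining=[$]
Step 16: reduce E->T. Stack=[E] ptr=7 lookahead=$ remaining=[$]
Step 17: accept. Stack=[E] ptr=7 lookahead=$ remaining=[$]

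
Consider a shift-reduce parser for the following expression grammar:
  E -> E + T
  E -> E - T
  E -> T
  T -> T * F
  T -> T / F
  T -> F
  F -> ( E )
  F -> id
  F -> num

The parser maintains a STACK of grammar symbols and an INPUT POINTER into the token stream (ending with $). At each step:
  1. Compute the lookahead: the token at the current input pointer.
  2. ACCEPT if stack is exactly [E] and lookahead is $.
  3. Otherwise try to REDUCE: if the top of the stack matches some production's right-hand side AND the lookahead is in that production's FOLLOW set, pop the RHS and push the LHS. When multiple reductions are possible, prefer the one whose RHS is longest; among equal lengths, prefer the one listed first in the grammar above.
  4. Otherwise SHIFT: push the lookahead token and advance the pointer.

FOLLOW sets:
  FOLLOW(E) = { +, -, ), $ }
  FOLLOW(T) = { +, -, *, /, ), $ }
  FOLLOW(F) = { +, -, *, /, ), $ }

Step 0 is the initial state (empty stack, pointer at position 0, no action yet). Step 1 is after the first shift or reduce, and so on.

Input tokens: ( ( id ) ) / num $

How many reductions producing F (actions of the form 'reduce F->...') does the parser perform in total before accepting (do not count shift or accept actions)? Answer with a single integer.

Step 1: shift (. Stack=[(] ptr=1 lookahead=( remaining=[( id ) ) / num $]
Step 2: shift (. Stack=[( (] ptr=2 lookahead=id remaining=[id ) ) / num $]
Step 3: shift id. Stack=[( ( id] ptr=3 lookahead=) remaining=[) ) / num $]
Step 4: reduce F->id. Stack=[( ( F] ptr=3 lookahead=) remaining=[) ) / num $]
Step 5: reduce T->F. Stack=[( ( T] ptr=3 lookahead=) remaining=[) ) / num $]
Step 6: reduce E->T. Stack=[( ( E] ptr=3 lookahead=) remaining=[) ) / num $]
Step 7: shift ). Stack=[( ( E )] ptr=4 lookahead=) remaining=[) / num $]
Step 8: reduce F->( E ). Stack=[( F] ptr=4 lookahead=) remaining=[) / num $]
Step 9: reduce T->F. Stack=[( T] ptr=4 lookahead=) remaining=[) / num $]
Step 10: reduce E->T. Stack=[( E] ptr=4 lookahead=) remaining=[) / num $]
Step 11: shift ). Stack=[( E )] ptr=5 lookahead=/ remaining=[/ num $]
Step 12: reduce F->( E ). Stack=[F] ptr=5 lookahead=/ remaining=[/ num $]
Step 13: reduce T->F. Stack=[T] ptr=5 lookahead=/ remaining=[/ num $]
Step 14: shift /. Stack=[T /] ptr=6 lookahead=num remaining=[num $]
Step 15: shift num. Stack=[T / num] ptr=7 lookahead=$ remaining=[$]
Step 16: reduce F->num. Stack=[T / F] ptr=7 lookahead=$ remaining=[$]
Step 17: reduce T->T / F. Stack=[T] ptr=7 lookahead=$ remaining=[$]
Step 18: reduce E->T. Stack=[E] ptr=7 lookahead=$ remaining=[$]
Step 19: accept. Stack=[E] ptr=7 lookahead=$ remaining=[$]

Answer: 4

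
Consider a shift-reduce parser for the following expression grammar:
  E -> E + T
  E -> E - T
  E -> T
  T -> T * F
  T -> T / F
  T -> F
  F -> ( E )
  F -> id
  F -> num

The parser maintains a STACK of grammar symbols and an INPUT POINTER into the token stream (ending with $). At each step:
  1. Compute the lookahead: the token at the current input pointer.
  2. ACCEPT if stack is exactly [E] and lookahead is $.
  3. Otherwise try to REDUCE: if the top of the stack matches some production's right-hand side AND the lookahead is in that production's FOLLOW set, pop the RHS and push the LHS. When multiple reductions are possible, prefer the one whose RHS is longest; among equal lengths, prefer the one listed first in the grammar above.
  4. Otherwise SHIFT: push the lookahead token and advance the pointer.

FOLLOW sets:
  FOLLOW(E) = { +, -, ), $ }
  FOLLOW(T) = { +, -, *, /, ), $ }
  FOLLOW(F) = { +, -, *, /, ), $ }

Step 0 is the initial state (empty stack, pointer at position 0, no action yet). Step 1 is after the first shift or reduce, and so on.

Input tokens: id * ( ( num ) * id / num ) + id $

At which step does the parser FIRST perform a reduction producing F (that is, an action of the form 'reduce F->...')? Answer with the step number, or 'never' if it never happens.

Step 1: shift id. Stack=[id] ptr=1 lookahead=* remaining=[* ( ( num ) * id / num ) + id $]
Step 2: reduce F->id. Stack=[F] ptr=1 lookahead=* remaining=[* ( ( num ) * id / num ) + id $]

Answer: 2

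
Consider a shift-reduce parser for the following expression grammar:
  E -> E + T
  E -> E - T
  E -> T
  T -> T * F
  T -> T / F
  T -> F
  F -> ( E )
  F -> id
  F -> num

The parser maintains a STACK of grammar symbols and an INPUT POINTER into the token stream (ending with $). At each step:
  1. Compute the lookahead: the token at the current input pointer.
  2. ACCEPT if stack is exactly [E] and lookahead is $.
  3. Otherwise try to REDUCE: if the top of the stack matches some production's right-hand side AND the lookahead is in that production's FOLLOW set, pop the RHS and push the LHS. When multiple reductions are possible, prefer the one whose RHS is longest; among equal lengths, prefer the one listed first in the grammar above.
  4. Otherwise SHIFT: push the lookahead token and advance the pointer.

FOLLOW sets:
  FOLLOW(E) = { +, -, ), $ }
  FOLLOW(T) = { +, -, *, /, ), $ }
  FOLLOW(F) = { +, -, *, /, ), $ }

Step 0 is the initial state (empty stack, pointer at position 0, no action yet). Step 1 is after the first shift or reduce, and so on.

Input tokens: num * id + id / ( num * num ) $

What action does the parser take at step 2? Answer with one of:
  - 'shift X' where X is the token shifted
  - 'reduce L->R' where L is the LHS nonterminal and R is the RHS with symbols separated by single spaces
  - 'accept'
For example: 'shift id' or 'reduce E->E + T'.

Answer: reduce F->num

Derivation:
Step 1: shift num. Stack=[num] ptr=1 lookahead=* remaining=[* id + id / ( num * num ) $]
Step 2: reduce F->num. Stack=[F] ptr=1 lookahead=* remaining=[* id + id / ( num * num ) $]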